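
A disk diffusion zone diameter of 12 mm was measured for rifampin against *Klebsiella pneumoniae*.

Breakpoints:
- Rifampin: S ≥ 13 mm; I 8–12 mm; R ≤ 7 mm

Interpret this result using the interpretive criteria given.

I

Rifampin: 12 mm is in 8–12 mm — intermediate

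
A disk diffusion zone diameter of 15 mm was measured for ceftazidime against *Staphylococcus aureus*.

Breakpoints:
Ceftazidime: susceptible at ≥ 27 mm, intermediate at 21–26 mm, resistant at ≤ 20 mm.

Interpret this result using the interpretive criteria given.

Resistant

Ceftazidime (15 mm) ≤ 20 mm → resistant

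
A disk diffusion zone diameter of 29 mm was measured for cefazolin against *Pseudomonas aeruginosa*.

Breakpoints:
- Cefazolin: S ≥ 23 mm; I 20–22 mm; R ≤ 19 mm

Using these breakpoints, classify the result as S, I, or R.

Cefazolin: 29 mm is ≥ 23 mm ⇒ susceptible

Susceptible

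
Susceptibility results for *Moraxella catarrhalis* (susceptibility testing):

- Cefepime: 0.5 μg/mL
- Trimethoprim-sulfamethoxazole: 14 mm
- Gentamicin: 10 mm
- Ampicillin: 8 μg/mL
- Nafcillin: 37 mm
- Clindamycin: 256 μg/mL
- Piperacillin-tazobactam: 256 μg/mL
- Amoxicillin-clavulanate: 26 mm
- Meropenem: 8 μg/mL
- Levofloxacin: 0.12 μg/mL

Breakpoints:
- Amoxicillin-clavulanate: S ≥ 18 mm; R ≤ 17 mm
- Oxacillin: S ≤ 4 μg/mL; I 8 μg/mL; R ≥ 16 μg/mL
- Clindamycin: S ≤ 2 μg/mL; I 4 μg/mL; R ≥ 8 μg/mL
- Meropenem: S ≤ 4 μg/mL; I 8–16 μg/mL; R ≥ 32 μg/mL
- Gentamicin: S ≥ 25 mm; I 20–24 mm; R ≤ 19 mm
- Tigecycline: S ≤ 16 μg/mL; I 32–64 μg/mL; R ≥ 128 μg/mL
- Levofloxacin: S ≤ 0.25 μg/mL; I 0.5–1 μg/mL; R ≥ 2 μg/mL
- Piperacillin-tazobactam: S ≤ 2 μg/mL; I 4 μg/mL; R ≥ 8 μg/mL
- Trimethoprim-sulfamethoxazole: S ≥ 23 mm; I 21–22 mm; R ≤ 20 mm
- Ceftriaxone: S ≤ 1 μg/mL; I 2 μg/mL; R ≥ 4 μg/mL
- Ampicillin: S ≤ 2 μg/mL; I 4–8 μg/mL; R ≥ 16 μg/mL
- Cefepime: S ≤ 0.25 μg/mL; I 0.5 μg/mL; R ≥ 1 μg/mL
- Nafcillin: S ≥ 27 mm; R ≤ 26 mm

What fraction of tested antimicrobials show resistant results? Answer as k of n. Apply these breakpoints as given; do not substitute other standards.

Cefepime: 0.5 μg/mL is = 0.5 μg/mL — intermediate
Trimethoprim-sulfamethoxazole: 14 mm is ≤ 20 mm → resistant
Gentamicin: 10 mm is ≤ 19 mm ⇒ Resistant
Ampicillin: 8 μg/mL is in 4–8 μg/mL → I
Nafcillin: 37 mm is ≥ 27 mm ⇒ S
Clindamycin: 256 μg/mL is ≥ 8 μg/mL ⇒ Resistant
Piperacillin-tazobactam 256 μg/mL: ≥ 8 μg/mL — resistant
Amoxicillin-clavulanate (26 mm) ≥ 18 mm — S
Meropenem 8 μg/mL: in 8–16 μg/mL — Intermediate
Levofloxacin (0.12 μg/mL) ≤ 0.25 μg/mL ⇒ Susceptible
Resistant: 4/10

4 of 10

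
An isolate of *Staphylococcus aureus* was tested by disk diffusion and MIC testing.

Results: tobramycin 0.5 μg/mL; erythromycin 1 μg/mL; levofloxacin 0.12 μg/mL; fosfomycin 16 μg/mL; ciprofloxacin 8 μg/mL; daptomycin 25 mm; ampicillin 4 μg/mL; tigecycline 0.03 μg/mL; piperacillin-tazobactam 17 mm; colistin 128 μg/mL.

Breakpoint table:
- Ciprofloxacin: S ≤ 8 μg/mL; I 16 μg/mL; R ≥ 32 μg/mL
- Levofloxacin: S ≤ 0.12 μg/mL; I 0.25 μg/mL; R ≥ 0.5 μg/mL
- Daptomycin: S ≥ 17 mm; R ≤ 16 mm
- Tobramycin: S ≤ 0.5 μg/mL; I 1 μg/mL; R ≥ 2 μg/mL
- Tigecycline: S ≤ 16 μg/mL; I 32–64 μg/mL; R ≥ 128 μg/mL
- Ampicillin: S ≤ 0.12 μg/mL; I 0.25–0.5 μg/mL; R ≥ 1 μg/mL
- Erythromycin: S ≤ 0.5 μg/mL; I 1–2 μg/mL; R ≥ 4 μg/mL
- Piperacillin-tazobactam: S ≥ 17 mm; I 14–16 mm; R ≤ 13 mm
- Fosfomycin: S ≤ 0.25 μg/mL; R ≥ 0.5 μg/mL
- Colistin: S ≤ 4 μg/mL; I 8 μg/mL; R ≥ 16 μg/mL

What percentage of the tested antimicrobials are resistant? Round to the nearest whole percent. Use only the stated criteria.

30%

Tobramycin: 0.5 μg/mL is ≤ 0.5 μg/mL ⇒ susceptible
Erythromycin (1 μg/mL) in 1–2 μg/mL → I
Levofloxacin (0.12 μg/mL) ≤ 0.12 μg/mL → Susceptible
Fosfomycin 16 μg/mL: ≥ 0.5 μg/mL → resistant
Ciprofloxacin 8 μg/mL: ≤ 8 μg/mL → susceptible
Daptomycin: 25 mm is ≥ 17 mm → Susceptible
Ampicillin (4 μg/mL) ≥ 1 μg/mL → R
Tigecycline (0.03 μg/mL) ≤ 16 μg/mL — susceptible
Piperacillin-tazobactam (17 mm) ≥ 17 mm ⇒ susceptible
Colistin: 128 μg/mL is ≥ 16 μg/mL — R
Resistant: 3/10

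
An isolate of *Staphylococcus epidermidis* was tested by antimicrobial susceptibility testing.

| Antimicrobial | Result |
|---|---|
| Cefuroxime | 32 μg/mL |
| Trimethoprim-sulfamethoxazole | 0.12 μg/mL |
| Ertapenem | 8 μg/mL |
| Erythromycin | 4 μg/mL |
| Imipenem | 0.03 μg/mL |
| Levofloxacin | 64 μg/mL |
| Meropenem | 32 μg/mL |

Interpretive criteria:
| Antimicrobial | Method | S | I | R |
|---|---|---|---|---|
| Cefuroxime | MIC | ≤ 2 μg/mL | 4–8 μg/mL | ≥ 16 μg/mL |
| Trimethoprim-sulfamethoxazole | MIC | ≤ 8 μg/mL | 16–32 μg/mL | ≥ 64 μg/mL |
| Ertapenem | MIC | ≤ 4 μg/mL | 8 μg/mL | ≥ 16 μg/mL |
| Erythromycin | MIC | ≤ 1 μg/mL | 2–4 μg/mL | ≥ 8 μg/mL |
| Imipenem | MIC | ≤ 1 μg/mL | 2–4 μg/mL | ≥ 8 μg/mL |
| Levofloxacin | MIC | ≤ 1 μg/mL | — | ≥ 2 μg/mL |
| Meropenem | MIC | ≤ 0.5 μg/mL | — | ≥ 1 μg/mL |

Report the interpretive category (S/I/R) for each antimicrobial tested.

R, S, I, I, S, R, R

Cefuroxime: 32 μg/mL is ≥ 16 μg/mL — R
Trimethoprim-sulfamethoxazole: 0.12 μg/mL is ≤ 8 μg/mL → susceptible
Ertapenem (8 μg/mL) = 8 μg/mL → Intermediate
Erythromycin 4 μg/mL: in 2–4 μg/mL — I
Imipenem (0.03 μg/mL) ≤ 1 μg/mL ⇒ susceptible
Levofloxacin (64 μg/mL) ≥ 2 μg/mL — resistant
Meropenem: 32 μg/mL is ≥ 1 μg/mL → R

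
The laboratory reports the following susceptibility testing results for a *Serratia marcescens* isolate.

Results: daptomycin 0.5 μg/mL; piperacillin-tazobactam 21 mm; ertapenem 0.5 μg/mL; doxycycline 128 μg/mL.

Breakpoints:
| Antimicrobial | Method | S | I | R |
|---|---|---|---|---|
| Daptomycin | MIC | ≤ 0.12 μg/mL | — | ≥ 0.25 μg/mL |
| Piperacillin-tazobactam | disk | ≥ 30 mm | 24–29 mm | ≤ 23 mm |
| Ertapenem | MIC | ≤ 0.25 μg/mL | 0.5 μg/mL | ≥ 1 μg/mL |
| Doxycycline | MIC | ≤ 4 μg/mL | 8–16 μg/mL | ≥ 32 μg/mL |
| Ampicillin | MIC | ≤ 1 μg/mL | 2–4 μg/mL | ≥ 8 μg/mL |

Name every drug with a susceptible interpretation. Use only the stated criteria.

none

Daptomycin 0.5 μg/mL: ≥ 0.25 μg/mL → resistant
Piperacillin-tazobactam: 21 mm is ≤ 23 mm → Resistant
Ertapenem 0.5 μg/mL: = 0.5 μg/mL → I
Doxycycline (128 μg/mL) ≥ 32 μg/mL ⇒ R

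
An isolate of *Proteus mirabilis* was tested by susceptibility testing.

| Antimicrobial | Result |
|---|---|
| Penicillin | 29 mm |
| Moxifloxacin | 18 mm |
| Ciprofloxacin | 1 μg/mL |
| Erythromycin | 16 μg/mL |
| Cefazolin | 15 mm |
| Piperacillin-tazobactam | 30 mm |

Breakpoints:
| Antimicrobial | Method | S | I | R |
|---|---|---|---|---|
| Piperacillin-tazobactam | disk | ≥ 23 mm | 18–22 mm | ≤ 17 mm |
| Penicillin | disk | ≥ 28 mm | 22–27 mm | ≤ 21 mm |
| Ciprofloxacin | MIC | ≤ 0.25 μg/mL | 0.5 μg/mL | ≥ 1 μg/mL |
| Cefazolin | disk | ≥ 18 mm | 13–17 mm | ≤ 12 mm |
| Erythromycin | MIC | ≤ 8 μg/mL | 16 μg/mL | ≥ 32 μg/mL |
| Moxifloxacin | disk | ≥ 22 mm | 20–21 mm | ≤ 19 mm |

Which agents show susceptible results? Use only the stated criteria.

penicillin, piperacillin-tazobactam

Penicillin (29 mm) ≥ 28 mm — S
Moxifloxacin (18 mm) ≤ 19 mm → R
Ciprofloxacin 1 μg/mL: ≥ 1 μg/mL — resistant
Erythromycin 16 μg/mL: = 16 μg/mL — I
Cefazolin: 15 mm is in 13–17 mm → Intermediate
Piperacillin-tazobactam: 30 mm is ≥ 23 mm — S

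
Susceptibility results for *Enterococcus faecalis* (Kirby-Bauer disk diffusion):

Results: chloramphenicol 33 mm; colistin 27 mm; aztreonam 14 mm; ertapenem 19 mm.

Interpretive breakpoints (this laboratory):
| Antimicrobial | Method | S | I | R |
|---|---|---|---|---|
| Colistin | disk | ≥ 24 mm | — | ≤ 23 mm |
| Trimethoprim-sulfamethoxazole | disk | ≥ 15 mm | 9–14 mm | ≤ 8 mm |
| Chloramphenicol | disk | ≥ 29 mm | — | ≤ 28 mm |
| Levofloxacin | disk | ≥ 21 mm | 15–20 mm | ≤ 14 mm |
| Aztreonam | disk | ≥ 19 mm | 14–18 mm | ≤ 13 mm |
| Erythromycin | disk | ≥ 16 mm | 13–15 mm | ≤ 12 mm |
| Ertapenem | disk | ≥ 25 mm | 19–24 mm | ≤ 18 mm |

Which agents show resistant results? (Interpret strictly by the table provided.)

none

Chloramphenicol 33 mm: ≥ 29 mm → Susceptible
Colistin 27 mm: ≥ 24 mm → susceptible
Aztreonam (14 mm) in 14–18 mm → I
Ertapenem 19 mm: in 19–24 mm ⇒ I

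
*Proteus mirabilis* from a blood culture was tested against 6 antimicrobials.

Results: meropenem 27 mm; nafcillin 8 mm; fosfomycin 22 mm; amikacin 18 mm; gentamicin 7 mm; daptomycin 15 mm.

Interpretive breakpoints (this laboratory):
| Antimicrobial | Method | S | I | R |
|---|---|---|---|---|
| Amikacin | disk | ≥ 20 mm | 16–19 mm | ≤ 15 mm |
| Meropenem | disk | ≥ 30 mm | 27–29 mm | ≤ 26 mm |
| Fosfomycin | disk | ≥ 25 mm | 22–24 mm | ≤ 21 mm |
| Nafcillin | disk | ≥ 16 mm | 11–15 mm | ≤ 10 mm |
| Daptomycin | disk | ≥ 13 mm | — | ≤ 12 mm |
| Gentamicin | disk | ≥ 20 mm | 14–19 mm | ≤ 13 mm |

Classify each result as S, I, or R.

Meropenem (27 mm) in 27–29 mm — I
Nafcillin: 8 mm is ≤ 10 mm — resistant
Fosfomycin (22 mm) in 22–24 mm ⇒ intermediate
Amikacin (18 mm) in 16–19 mm ⇒ I
Gentamicin: 7 mm is ≤ 13 mm → R
Daptomycin (15 mm) ≥ 13 mm ⇒ susceptible

I, R, I, I, R, S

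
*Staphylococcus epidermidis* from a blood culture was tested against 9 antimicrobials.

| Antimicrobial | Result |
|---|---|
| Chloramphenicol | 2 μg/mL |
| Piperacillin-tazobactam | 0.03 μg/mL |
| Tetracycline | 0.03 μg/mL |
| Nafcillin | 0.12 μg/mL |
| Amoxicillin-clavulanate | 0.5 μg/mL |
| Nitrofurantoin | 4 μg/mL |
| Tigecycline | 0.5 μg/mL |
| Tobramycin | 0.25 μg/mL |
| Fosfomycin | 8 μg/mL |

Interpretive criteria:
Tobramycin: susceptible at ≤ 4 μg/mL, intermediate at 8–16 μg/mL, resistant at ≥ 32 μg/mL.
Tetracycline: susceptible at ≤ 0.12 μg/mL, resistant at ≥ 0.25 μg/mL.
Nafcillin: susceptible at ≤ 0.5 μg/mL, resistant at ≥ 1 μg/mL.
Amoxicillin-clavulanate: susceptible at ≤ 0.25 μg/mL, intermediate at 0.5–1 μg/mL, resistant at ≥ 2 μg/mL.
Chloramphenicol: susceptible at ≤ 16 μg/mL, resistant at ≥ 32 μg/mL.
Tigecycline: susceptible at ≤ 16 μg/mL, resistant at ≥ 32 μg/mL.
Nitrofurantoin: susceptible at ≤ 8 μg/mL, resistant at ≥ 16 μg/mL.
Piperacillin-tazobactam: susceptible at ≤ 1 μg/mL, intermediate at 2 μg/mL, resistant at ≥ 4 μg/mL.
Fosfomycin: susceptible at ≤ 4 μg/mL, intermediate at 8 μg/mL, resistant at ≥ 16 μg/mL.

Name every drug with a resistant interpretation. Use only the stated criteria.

Chloramphenicol (2 μg/mL) ≤ 16 μg/mL — susceptible
Piperacillin-tazobactam 0.03 μg/mL: ≤ 1 μg/mL ⇒ Susceptible
Tetracycline 0.03 μg/mL: ≤ 0.12 μg/mL → Susceptible
Nafcillin 0.12 μg/mL: ≤ 0.5 μg/mL — S
Amoxicillin-clavulanate 0.5 μg/mL: in 0.5–1 μg/mL — Intermediate
Nitrofurantoin (4 μg/mL) ≤ 8 μg/mL — S
Tigecycline 0.5 μg/mL: ≤ 16 μg/mL — susceptible
Tobramycin 0.25 μg/mL: ≤ 4 μg/mL — S
Fosfomycin 8 μg/mL: = 8 μg/mL → Intermediate

none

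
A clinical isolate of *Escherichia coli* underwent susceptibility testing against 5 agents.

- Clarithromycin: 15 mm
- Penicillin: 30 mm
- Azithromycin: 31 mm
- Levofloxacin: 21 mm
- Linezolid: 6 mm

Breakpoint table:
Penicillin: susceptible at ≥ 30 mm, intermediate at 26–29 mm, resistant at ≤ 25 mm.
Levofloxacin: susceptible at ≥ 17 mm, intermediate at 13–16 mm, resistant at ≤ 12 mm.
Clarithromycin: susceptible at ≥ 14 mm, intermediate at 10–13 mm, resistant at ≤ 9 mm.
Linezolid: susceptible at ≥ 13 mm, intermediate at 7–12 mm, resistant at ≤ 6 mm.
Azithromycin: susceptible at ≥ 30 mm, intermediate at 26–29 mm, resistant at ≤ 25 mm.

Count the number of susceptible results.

Clarithromycin (15 mm) ≥ 14 mm — S
Penicillin (30 mm) ≥ 30 mm → Susceptible
Azithromycin 31 mm: ≥ 30 mm → susceptible
Levofloxacin (21 mm) ≥ 17 mm ⇒ S
Linezolid: 6 mm is ≤ 6 mm ⇒ Resistant
Susceptible: 4

4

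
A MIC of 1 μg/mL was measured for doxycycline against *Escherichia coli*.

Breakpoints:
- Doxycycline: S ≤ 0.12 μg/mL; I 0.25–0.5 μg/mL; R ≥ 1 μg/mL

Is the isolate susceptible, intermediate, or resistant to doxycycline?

Doxycycline: 1 μg/mL is ≥ 1 μg/mL — R

R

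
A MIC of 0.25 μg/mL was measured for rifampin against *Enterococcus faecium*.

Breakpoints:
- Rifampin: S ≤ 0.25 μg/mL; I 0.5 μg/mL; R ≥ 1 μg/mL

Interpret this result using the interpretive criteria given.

Rifampin 0.25 μg/mL: ≤ 0.25 μg/mL → susceptible

S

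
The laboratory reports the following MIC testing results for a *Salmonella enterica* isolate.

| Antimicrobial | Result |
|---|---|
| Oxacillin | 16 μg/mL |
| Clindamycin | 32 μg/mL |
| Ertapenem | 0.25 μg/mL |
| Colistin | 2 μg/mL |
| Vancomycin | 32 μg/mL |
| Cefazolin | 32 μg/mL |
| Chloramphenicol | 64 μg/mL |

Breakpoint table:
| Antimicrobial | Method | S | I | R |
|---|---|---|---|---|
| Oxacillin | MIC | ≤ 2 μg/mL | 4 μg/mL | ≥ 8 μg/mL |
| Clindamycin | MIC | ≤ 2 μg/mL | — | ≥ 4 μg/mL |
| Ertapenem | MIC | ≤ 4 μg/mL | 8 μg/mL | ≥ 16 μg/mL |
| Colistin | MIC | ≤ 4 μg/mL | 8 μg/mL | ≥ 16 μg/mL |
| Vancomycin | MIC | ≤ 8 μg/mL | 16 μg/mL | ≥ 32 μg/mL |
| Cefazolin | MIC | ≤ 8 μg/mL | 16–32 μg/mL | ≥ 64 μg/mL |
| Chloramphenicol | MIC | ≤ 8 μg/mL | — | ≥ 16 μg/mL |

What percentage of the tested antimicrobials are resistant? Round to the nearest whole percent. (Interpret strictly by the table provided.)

Oxacillin: 16 μg/mL is ≥ 8 μg/mL — Resistant
Clindamycin: 32 μg/mL is ≥ 4 μg/mL ⇒ resistant
Ertapenem 0.25 μg/mL: ≤ 4 μg/mL → S
Colistin: 2 μg/mL is ≤ 4 μg/mL — S
Vancomycin 32 μg/mL: ≥ 32 μg/mL ⇒ resistant
Cefazolin (32 μg/mL) in 16–32 μg/mL — Intermediate
Chloramphenicol 64 μg/mL: ≥ 16 μg/mL → R
Resistant: 4/7

57%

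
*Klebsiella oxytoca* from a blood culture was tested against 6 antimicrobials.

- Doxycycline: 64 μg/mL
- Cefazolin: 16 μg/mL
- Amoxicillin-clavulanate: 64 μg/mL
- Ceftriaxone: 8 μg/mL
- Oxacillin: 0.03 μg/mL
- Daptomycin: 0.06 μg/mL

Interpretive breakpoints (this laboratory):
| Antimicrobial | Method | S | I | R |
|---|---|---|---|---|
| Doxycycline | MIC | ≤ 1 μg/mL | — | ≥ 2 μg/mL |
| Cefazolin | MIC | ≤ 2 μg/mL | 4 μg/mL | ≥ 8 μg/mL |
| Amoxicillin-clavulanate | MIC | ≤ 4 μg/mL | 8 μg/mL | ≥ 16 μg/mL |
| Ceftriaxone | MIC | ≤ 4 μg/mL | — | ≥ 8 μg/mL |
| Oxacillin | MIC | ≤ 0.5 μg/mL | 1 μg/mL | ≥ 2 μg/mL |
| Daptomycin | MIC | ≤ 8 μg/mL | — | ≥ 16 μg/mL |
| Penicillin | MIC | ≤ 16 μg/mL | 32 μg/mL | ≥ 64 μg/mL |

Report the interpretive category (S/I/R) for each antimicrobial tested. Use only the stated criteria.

Doxycycline: 64 μg/mL is ≥ 2 μg/mL → R
Cefazolin 16 μg/mL: ≥ 8 μg/mL → R
Amoxicillin-clavulanate: 64 μg/mL is ≥ 16 μg/mL — resistant
Ceftriaxone (8 μg/mL) ≥ 8 μg/mL → resistant
Oxacillin 0.03 μg/mL: ≤ 0.5 μg/mL — S
Daptomycin 0.06 μg/mL: ≤ 8 μg/mL — susceptible

R, R, R, R, S, S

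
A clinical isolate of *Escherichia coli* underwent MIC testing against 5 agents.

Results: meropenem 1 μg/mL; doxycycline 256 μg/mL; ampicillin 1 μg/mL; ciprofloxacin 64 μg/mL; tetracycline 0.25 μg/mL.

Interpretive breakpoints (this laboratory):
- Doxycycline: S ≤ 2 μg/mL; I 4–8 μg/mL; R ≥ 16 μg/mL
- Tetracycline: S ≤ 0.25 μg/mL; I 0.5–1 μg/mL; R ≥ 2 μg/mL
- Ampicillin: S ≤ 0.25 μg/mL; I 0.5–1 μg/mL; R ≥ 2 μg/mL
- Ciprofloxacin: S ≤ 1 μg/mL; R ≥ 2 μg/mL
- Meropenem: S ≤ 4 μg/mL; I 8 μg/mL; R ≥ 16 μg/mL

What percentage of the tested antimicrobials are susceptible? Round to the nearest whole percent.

Meropenem (1 μg/mL) ≤ 4 μg/mL — susceptible
Doxycycline (256 μg/mL) ≥ 16 μg/mL → R
Ampicillin 1 μg/mL: in 0.5–1 μg/mL ⇒ intermediate
Ciprofloxacin 64 μg/mL: ≥ 2 μg/mL — Resistant
Tetracycline 0.25 μg/mL: ≤ 0.25 μg/mL — susceptible
Susceptible: 2/5

40%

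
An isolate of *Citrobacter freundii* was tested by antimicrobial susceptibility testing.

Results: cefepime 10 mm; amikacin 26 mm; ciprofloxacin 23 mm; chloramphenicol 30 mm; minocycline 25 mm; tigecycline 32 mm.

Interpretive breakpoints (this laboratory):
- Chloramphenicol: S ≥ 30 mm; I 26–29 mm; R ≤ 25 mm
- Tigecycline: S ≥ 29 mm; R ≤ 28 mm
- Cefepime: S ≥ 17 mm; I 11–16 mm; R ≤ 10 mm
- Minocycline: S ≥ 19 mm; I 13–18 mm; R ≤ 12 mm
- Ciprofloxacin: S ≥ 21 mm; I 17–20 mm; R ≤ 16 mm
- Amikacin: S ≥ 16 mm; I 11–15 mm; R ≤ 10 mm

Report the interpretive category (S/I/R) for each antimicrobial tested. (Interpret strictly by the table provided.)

Cefepime 10 mm: ≤ 10 mm — resistant
Amikacin: 26 mm is ≥ 16 mm ⇒ S
Ciprofloxacin 23 mm: ≥ 21 mm → S
Chloramphenicol (30 mm) ≥ 30 mm → susceptible
Minocycline: 25 mm is ≥ 19 mm → susceptible
Tigecycline 32 mm: ≥ 29 mm → Susceptible

R, S, S, S, S, S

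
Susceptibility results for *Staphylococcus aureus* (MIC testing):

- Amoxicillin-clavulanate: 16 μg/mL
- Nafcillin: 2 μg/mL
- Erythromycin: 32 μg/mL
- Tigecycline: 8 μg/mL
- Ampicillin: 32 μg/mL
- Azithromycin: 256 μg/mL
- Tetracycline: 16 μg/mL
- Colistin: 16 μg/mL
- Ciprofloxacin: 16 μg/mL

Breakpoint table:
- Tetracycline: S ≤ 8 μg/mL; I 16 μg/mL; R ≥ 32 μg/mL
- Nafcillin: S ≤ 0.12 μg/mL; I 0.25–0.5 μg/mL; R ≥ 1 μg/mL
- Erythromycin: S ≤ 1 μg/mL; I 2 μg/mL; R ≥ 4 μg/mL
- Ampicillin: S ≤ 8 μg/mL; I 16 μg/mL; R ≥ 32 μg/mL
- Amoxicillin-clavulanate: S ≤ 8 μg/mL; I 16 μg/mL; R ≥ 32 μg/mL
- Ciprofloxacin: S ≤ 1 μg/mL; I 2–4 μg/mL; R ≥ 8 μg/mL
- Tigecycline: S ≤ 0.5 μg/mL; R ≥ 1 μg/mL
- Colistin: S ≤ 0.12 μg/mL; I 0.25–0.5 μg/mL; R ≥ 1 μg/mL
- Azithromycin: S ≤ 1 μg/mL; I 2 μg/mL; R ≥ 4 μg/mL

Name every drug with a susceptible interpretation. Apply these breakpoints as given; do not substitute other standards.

Amoxicillin-clavulanate: 16 μg/mL is = 16 μg/mL ⇒ intermediate
Nafcillin (2 μg/mL) ≥ 1 μg/mL ⇒ R
Erythromycin: 32 μg/mL is ≥ 4 μg/mL → resistant
Tigecycline: 8 μg/mL is ≥ 1 μg/mL — resistant
Ampicillin (32 μg/mL) ≥ 32 μg/mL ⇒ Resistant
Azithromycin: 256 μg/mL is ≥ 4 μg/mL → resistant
Tetracycline: 16 μg/mL is = 16 μg/mL → I
Colistin (16 μg/mL) ≥ 1 μg/mL → Resistant
Ciprofloxacin (16 μg/mL) ≥ 8 μg/mL → R

none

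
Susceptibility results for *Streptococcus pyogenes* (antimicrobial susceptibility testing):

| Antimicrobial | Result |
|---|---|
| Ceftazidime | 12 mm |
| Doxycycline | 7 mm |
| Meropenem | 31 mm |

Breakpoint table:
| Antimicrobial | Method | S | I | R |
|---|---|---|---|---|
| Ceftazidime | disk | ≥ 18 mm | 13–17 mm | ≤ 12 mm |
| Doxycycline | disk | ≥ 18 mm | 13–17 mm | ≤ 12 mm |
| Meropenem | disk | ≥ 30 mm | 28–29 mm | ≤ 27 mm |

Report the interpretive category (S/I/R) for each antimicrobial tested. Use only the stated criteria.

R, R, S

Ceftazidime (12 mm) ≤ 12 mm → Resistant
Doxycycline 7 mm: ≤ 12 mm ⇒ resistant
Meropenem 31 mm: ≥ 30 mm — Susceptible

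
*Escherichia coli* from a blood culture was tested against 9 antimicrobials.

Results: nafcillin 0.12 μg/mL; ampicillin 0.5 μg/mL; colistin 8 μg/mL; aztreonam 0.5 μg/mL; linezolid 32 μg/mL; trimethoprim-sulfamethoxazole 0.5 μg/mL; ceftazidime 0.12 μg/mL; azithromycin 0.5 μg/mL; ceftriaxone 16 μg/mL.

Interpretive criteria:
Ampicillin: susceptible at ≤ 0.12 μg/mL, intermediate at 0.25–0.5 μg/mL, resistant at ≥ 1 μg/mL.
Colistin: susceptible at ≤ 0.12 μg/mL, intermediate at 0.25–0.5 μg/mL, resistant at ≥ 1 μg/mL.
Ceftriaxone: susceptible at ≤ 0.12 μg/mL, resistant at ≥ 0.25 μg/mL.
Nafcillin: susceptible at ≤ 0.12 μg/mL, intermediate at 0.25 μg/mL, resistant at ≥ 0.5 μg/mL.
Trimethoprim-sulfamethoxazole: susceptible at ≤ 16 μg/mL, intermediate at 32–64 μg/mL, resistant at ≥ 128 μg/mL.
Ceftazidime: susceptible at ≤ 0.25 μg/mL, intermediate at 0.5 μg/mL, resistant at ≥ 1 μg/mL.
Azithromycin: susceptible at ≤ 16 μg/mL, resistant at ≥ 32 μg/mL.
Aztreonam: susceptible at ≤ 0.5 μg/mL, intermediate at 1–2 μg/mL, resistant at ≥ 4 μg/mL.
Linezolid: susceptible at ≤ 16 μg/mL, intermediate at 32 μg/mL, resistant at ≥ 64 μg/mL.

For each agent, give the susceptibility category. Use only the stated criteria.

S, I, R, S, I, S, S, S, R

Nafcillin 0.12 μg/mL: ≤ 0.12 μg/mL → Susceptible
Ampicillin 0.5 μg/mL: in 0.25–0.5 μg/mL → I
Colistin 8 μg/mL: ≥ 1 μg/mL — Resistant
Aztreonam: 0.5 μg/mL is ≤ 0.5 μg/mL → Susceptible
Linezolid (32 μg/mL) = 32 μg/mL ⇒ Intermediate
Trimethoprim-sulfamethoxazole (0.5 μg/mL) ≤ 16 μg/mL → S
Ceftazidime (0.12 μg/mL) ≤ 0.25 μg/mL ⇒ S
Azithromycin 0.5 μg/mL: ≤ 16 μg/mL — susceptible
Ceftriaxone 16 μg/mL: ≥ 0.25 μg/mL — resistant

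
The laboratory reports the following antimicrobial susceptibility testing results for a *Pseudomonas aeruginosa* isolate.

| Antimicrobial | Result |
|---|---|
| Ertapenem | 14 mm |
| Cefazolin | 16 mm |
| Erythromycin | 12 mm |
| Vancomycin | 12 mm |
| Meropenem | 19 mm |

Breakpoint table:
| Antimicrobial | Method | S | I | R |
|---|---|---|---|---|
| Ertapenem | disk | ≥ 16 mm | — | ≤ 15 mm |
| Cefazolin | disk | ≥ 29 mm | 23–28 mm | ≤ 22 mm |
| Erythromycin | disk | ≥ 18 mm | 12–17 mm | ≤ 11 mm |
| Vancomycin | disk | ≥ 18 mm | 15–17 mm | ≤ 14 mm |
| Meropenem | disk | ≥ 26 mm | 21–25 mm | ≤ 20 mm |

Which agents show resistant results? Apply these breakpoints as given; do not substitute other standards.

Ertapenem (14 mm) ≤ 15 mm → Resistant
Cefazolin 16 mm: ≤ 22 mm ⇒ resistant
Erythromycin 12 mm: in 12–17 mm → I
Vancomycin: 12 mm is ≤ 14 mm — R
Meropenem: 19 mm is ≤ 20 mm — resistant

ertapenem, cefazolin, vancomycin, meropenem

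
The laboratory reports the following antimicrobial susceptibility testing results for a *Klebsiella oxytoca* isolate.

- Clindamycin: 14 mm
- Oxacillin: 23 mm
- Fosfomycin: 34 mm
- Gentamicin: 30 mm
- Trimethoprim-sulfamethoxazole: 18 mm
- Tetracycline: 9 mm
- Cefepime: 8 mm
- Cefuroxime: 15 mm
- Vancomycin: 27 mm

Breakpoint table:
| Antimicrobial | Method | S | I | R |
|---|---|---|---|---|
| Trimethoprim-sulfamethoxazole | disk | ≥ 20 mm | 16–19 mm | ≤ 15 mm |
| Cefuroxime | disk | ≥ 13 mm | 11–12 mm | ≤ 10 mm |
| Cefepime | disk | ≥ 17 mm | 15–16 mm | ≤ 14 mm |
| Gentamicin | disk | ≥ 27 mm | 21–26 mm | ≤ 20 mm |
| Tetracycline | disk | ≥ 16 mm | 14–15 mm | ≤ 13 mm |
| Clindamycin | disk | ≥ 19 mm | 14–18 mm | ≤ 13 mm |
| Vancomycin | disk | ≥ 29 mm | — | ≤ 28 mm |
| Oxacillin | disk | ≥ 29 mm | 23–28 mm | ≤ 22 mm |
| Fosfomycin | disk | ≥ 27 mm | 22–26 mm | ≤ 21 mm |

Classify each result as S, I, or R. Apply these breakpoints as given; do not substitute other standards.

Clindamycin 14 mm: in 14–18 mm — Intermediate
Oxacillin 23 mm: in 23–28 mm — intermediate
Fosfomycin 34 mm: ≥ 27 mm ⇒ S
Gentamicin: 30 mm is ≥ 27 mm → S
Trimethoprim-sulfamethoxazole 18 mm: in 16–19 mm → Intermediate
Tetracycline 9 mm: ≤ 13 mm → resistant
Cefepime: 8 mm is ≤ 14 mm ⇒ resistant
Cefuroxime 15 mm: ≥ 13 mm → Susceptible
Vancomycin: 27 mm is ≤ 28 mm ⇒ resistant

I, I, S, S, I, R, R, S, R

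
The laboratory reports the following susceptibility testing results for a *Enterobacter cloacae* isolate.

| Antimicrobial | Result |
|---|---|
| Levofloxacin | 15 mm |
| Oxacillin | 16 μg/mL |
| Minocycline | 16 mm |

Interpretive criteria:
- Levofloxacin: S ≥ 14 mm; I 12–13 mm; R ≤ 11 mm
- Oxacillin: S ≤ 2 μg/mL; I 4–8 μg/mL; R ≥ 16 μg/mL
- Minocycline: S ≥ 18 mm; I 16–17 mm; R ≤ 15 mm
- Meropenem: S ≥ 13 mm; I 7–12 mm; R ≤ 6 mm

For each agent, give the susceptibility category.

Levofloxacin 15 mm: ≥ 14 mm → Susceptible
Oxacillin: 16 μg/mL is ≥ 16 μg/mL → R
Minocycline: 16 mm is in 16–17 mm ⇒ intermediate

S, R, I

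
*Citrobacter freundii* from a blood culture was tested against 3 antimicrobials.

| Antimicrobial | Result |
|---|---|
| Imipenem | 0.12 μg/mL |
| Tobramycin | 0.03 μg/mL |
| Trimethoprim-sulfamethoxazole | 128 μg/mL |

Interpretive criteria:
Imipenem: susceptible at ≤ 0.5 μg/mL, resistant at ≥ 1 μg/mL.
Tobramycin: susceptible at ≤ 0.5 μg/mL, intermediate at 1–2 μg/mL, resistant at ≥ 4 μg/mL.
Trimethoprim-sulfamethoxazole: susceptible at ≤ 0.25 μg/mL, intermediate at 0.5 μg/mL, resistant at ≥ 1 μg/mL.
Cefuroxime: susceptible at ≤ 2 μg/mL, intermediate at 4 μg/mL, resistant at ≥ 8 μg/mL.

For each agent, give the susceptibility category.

S, S, R

Imipenem (0.12 μg/mL) ≤ 0.5 μg/mL ⇒ S
Tobramycin: 0.03 μg/mL is ≤ 0.5 μg/mL → Susceptible
Trimethoprim-sulfamethoxazole (128 μg/mL) ≥ 1 μg/mL — Resistant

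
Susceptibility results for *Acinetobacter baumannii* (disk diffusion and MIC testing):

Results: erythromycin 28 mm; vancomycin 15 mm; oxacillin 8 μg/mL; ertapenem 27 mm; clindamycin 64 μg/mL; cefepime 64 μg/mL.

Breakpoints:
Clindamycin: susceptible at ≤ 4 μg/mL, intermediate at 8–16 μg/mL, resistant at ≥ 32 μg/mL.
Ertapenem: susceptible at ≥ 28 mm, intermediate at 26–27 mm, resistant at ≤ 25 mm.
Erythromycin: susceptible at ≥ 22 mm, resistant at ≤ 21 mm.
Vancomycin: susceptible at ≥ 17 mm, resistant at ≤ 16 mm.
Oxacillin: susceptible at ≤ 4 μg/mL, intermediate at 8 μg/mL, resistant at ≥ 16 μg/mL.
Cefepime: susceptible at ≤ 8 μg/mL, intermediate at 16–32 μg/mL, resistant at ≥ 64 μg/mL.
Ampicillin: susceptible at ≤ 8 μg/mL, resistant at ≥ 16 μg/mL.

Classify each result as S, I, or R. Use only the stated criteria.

Erythromycin: 28 mm is ≥ 22 mm — S
Vancomycin (15 mm) ≤ 16 mm ⇒ resistant
Oxacillin (8 μg/mL) = 8 μg/mL — I
Ertapenem: 27 mm is in 26–27 mm — intermediate
Clindamycin: 64 μg/mL is ≥ 32 μg/mL — R
Cefepime 64 μg/mL: ≥ 64 μg/mL — resistant

S, R, I, I, R, R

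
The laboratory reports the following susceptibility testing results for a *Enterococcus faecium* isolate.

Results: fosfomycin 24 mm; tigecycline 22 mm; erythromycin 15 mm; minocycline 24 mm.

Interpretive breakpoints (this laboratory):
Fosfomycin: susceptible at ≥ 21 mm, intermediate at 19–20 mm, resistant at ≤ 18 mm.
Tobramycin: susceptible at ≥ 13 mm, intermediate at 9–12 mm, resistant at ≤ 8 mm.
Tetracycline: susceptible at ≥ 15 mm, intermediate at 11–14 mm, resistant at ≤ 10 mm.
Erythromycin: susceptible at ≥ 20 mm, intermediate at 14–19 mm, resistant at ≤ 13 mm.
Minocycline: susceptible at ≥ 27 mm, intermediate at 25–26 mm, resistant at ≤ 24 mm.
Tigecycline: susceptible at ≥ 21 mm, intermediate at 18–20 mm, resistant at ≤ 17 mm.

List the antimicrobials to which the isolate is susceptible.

Fosfomycin (24 mm) ≥ 21 mm — Susceptible
Tigecycline (22 mm) ≥ 21 mm — Susceptible
Erythromycin: 15 mm is in 14–19 mm → intermediate
Minocycline (24 mm) ≤ 24 mm — resistant

fosfomycin, tigecycline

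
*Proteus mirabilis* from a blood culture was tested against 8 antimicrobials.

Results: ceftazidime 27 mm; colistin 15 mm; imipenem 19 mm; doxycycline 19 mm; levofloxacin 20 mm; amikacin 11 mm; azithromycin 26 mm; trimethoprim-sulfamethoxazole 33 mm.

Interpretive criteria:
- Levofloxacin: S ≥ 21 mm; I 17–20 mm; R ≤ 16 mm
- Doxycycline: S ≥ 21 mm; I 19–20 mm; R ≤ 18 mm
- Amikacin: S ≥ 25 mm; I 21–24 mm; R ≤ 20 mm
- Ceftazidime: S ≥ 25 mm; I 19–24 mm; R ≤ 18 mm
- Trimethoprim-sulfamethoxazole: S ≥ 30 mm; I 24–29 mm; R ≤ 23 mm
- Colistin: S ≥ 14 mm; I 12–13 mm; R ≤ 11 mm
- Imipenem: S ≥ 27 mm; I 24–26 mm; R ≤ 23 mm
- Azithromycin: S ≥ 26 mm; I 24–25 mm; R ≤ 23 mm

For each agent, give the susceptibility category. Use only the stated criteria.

Ceftazidime 27 mm: ≥ 25 mm ⇒ susceptible
Colistin (15 mm) ≥ 14 mm ⇒ Susceptible
Imipenem 19 mm: ≤ 23 mm ⇒ resistant
Doxycycline (19 mm) in 19–20 mm → intermediate
Levofloxacin 20 mm: in 17–20 mm → Intermediate
Amikacin (11 mm) ≤ 20 mm → resistant
Azithromycin: 26 mm is ≥ 26 mm — Susceptible
Trimethoprim-sulfamethoxazole: 33 mm is ≥ 30 mm → S

S, S, R, I, I, R, S, S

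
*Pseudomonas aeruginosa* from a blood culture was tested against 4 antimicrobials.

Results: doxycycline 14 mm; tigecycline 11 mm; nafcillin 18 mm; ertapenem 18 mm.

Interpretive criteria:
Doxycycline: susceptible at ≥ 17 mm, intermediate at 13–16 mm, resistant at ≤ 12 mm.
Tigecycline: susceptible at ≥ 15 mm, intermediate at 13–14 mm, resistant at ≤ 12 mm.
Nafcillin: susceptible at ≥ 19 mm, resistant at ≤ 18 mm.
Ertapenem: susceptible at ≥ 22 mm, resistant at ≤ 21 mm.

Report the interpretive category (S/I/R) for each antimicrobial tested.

Doxycycline: 14 mm is in 13–16 mm — I
Tigecycline (11 mm) ≤ 12 mm — Resistant
Nafcillin 18 mm: ≤ 18 mm → R
Ertapenem 18 mm: ≤ 21 mm — Resistant

I, R, R, R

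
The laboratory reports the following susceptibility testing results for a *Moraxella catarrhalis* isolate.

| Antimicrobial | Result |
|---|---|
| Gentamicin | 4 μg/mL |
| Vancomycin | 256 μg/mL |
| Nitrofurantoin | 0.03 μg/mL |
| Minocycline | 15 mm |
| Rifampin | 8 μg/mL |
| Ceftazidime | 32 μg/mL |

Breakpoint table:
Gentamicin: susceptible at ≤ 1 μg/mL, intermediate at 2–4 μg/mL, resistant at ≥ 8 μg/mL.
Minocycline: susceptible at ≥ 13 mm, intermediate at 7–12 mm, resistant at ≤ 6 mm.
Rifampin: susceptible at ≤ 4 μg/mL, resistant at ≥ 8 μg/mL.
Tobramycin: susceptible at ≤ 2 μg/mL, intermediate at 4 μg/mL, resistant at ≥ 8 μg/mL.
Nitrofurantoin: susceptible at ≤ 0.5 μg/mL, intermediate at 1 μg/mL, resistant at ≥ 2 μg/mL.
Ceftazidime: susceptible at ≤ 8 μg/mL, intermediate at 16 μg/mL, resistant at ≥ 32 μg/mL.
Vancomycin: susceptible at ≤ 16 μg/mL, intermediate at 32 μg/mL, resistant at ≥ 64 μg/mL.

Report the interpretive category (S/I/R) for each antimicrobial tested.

Gentamicin 4 μg/mL: in 2–4 μg/mL — intermediate
Vancomycin 256 μg/mL: ≥ 64 μg/mL → R
Nitrofurantoin (0.03 μg/mL) ≤ 0.5 μg/mL → S
Minocycline 15 mm: ≥ 13 mm ⇒ susceptible
Rifampin (8 μg/mL) ≥ 8 μg/mL → resistant
Ceftazidime (32 μg/mL) ≥ 32 μg/mL → Resistant

I, R, S, S, R, R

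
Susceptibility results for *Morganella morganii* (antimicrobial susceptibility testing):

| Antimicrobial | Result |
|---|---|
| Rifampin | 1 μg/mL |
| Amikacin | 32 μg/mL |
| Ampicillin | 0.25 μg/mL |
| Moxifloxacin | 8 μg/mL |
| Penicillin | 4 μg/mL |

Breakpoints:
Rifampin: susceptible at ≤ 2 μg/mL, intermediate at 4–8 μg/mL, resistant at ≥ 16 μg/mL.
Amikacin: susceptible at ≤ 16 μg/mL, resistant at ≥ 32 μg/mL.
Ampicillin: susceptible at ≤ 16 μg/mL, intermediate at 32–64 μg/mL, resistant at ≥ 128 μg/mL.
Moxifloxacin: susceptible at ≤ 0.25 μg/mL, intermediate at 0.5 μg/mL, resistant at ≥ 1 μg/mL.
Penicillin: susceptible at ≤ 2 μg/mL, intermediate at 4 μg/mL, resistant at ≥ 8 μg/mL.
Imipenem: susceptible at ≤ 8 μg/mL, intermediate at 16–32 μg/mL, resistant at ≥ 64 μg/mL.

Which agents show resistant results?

Rifampin 1 μg/mL: ≤ 2 μg/mL — Susceptible
Amikacin 32 μg/mL: ≥ 32 μg/mL ⇒ resistant
Ampicillin (0.25 μg/mL) ≤ 16 μg/mL → Susceptible
Moxifloxacin: 8 μg/mL is ≥ 1 μg/mL → R
Penicillin (4 μg/mL) = 4 μg/mL ⇒ Intermediate

amikacin, moxifloxacin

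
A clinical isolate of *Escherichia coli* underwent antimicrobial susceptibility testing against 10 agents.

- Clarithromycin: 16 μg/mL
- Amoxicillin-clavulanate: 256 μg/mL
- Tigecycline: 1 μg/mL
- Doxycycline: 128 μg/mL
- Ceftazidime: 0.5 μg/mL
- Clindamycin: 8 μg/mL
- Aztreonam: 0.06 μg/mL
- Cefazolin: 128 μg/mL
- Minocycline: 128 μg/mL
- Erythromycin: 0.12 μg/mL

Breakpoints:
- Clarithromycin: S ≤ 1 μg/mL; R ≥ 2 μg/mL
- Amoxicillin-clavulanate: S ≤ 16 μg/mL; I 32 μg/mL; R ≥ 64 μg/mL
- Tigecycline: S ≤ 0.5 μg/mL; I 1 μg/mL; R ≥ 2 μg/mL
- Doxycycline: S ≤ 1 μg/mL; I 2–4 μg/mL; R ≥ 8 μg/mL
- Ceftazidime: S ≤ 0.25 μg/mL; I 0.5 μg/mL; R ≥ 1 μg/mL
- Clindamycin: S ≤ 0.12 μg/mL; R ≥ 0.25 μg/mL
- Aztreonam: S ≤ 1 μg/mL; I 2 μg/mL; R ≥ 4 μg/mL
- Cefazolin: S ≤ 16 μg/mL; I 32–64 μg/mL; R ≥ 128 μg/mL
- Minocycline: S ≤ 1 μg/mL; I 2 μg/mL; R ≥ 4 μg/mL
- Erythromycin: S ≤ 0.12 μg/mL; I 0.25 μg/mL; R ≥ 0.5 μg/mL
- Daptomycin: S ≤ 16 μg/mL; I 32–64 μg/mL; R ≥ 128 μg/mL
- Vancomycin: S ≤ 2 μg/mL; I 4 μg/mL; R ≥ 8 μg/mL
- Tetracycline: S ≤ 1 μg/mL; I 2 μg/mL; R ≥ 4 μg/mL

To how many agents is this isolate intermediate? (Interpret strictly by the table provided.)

2

Clarithromycin (16 μg/mL) ≥ 2 μg/mL ⇒ Resistant
Amoxicillin-clavulanate: 256 μg/mL is ≥ 64 μg/mL ⇒ R
Tigecycline: 1 μg/mL is = 1 μg/mL — I
Doxycycline: 128 μg/mL is ≥ 8 μg/mL → resistant
Ceftazidime: 0.5 μg/mL is = 0.5 μg/mL ⇒ intermediate
Clindamycin (8 μg/mL) ≥ 0.25 μg/mL → resistant
Aztreonam: 0.06 μg/mL is ≤ 1 μg/mL → S
Cefazolin 128 μg/mL: ≥ 128 μg/mL → resistant
Minocycline 128 μg/mL: ≥ 4 μg/mL → R
Erythromycin: 0.12 μg/mL is ≤ 0.12 μg/mL — S
Intermediate: 2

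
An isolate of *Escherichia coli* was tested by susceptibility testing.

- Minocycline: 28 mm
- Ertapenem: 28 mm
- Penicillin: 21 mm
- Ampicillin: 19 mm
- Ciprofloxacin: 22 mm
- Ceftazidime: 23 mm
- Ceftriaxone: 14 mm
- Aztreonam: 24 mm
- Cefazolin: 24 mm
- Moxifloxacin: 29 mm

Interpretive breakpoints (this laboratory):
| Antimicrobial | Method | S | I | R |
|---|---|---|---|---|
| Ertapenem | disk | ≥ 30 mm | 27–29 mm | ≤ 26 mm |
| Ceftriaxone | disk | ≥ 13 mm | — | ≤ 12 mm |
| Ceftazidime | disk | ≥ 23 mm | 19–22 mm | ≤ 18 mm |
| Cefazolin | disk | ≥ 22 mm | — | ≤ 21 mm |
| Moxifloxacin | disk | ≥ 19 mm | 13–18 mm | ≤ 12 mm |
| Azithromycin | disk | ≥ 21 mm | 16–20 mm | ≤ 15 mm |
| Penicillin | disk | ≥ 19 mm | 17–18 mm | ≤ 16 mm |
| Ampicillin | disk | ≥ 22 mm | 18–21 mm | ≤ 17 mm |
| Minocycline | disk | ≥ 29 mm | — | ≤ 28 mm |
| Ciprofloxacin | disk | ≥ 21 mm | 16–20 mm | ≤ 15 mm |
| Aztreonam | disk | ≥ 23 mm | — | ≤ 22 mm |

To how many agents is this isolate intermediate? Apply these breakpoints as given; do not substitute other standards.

2

Minocycline: 28 mm is ≤ 28 mm ⇒ R
Ertapenem: 28 mm is in 27–29 mm — Intermediate
Penicillin: 21 mm is ≥ 19 mm ⇒ S
Ampicillin (19 mm) in 18–21 mm → I
Ciprofloxacin (22 mm) ≥ 21 mm — Susceptible
Ceftazidime: 23 mm is ≥ 23 mm ⇒ susceptible
Ceftriaxone (14 mm) ≥ 13 mm ⇒ S
Aztreonam: 24 mm is ≥ 23 mm — S
Cefazolin 24 mm: ≥ 22 mm — susceptible
Moxifloxacin: 29 mm is ≥ 19 mm — susceptible
Intermediate: 2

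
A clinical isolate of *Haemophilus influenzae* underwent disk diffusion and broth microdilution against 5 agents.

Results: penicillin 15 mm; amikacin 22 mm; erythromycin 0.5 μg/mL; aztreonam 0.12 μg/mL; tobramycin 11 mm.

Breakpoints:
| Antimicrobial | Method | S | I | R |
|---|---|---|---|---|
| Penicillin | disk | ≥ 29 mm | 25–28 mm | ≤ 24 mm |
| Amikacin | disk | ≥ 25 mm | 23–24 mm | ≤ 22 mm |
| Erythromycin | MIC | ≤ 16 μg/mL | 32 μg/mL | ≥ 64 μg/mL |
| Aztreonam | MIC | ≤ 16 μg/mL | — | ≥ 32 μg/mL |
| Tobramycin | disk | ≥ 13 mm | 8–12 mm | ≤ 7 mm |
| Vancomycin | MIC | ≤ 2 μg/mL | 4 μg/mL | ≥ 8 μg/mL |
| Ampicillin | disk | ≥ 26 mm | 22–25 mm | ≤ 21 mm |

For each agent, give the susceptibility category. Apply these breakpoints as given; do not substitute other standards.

Penicillin 15 mm: ≤ 24 mm — R
Amikacin (22 mm) ≤ 22 mm → Resistant
Erythromycin (0.5 μg/mL) ≤ 16 μg/mL — Susceptible
Aztreonam 0.12 μg/mL: ≤ 16 μg/mL — Susceptible
Tobramycin: 11 mm is in 8–12 mm ⇒ I

R, R, S, S, I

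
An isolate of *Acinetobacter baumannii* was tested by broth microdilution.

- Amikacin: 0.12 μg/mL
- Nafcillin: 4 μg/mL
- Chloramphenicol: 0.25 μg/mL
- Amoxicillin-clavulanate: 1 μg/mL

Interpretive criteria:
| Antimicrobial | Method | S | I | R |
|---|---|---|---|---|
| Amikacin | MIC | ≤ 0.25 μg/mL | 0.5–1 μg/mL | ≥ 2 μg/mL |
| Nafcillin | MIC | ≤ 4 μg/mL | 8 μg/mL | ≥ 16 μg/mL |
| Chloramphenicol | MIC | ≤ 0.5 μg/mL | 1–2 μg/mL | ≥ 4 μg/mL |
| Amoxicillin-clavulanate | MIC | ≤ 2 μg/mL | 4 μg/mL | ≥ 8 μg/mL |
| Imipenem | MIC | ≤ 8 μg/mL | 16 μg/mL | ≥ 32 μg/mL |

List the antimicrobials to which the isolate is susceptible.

Amikacin: 0.12 μg/mL is ≤ 0.25 μg/mL → S
Nafcillin (4 μg/mL) ≤ 4 μg/mL — susceptible
Chloramphenicol (0.25 μg/mL) ≤ 0.5 μg/mL ⇒ susceptible
Amoxicillin-clavulanate: 1 μg/mL is ≤ 2 μg/mL ⇒ Susceptible

amikacin, nafcillin, chloramphenicol, amoxicillin-clavulanate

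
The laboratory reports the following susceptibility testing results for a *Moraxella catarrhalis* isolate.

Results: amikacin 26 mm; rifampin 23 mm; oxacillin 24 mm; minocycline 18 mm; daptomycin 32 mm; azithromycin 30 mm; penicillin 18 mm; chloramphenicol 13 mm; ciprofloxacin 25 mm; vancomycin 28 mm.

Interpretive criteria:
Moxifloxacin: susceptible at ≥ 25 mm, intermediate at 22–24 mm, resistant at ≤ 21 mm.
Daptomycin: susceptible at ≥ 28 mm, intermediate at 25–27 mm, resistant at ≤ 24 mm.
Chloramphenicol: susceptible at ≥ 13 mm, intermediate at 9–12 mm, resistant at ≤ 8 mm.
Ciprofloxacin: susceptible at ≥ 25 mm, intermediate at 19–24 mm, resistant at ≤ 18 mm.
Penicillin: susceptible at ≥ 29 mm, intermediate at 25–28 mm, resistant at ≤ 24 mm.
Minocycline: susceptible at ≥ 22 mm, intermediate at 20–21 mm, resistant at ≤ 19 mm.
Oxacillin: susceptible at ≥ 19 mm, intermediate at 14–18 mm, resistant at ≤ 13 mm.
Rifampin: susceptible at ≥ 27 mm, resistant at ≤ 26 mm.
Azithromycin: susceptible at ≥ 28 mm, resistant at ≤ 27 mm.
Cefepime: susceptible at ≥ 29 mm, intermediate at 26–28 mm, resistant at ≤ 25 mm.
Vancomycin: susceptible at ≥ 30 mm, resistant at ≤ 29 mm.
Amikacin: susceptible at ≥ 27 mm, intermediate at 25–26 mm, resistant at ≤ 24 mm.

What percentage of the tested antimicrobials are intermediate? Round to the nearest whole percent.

10%

Amikacin: 26 mm is in 25–26 mm — intermediate
Rifampin 23 mm: ≤ 26 mm — resistant
Oxacillin (24 mm) ≥ 19 mm → S
Minocycline 18 mm: ≤ 19 mm ⇒ Resistant
Daptomycin: 32 mm is ≥ 28 mm — S
Azithromycin 30 mm: ≥ 28 mm — Susceptible
Penicillin (18 mm) ≤ 24 mm ⇒ resistant
Chloramphenicol 13 mm: ≥ 13 mm — susceptible
Ciprofloxacin: 25 mm is ≥ 25 mm ⇒ S
Vancomycin (28 mm) ≤ 29 mm → resistant
Intermediate: 1/10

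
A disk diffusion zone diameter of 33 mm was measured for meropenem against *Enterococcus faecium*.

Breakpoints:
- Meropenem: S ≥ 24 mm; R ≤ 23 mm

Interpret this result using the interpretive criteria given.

S

Meropenem 33 mm: ≥ 24 mm — Susceptible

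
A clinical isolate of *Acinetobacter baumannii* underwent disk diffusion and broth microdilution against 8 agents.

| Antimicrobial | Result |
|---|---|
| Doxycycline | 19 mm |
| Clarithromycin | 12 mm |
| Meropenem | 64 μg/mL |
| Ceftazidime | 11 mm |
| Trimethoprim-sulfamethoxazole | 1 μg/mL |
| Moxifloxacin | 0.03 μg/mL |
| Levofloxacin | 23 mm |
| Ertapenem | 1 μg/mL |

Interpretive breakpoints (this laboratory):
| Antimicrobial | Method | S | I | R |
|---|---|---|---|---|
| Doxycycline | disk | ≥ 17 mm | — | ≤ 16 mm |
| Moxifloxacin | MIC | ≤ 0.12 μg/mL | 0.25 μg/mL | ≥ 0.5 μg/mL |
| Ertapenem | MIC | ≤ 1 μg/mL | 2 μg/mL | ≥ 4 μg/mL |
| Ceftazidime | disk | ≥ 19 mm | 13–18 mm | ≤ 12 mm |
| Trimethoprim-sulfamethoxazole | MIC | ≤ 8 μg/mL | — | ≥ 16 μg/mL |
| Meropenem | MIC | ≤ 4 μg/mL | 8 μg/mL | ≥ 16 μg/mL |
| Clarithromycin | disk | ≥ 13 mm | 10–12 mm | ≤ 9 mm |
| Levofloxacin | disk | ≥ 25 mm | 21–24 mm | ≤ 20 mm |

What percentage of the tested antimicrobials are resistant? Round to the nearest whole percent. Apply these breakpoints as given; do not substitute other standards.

Doxycycline 19 mm: ≥ 17 mm → susceptible
Clarithromycin: 12 mm is in 10–12 mm → I
Meropenem: 64 μg/mL is ≥ 16 μg/mL → Resistant
Ceftazidime 11 mm: ≤ 12 mm — R
Trimethoprim-sulfamethoxazole 1 μg/mL: ≤ 8 μg/mL — Susceptible
Moxifloxacin 0.03 μg/mL: ≤ 0.12 μg/mL — susceptible
Levofloxacin (23 mm) in 21–24 mm — intermediate
Ertapenem: 1 μg/mL is ≤ 1 μg/mL ⇒ susceptible
Resistant: 2/8

25%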